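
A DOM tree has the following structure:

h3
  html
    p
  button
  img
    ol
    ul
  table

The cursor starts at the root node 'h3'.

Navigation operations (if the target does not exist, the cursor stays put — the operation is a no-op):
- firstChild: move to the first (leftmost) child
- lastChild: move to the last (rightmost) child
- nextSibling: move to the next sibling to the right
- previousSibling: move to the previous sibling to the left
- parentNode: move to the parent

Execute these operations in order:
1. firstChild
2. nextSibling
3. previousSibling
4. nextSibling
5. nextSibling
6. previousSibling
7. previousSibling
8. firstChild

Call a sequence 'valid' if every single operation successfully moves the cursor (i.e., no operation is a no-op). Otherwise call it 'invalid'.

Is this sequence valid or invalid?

After 1 (firstChild): html
After 2 (nextSibling): button
After 3 (previousSibling): html
After 4 (nextSibling): button
After 5 (nextSibling): img
After 6 (previousSibling): button
After 7 (previousSibling): html
After 8 (firstChild): p

Answer: valid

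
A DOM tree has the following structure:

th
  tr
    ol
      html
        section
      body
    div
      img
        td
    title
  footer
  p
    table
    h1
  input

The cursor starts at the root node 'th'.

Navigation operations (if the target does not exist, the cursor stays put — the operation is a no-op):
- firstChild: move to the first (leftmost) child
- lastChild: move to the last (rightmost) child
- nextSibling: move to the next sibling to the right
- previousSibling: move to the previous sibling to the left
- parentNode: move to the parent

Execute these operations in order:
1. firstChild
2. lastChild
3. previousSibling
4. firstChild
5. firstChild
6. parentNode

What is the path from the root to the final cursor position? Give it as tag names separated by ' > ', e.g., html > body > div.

Answer: th > tr > div > img

Derivation:
After 1 (firstChild): tr
After 2 (lastChild): title
After 3 (previousSibling): div
After 4 (firstChild): img
After 5 (firstChild): td
After 6 (parentNode): img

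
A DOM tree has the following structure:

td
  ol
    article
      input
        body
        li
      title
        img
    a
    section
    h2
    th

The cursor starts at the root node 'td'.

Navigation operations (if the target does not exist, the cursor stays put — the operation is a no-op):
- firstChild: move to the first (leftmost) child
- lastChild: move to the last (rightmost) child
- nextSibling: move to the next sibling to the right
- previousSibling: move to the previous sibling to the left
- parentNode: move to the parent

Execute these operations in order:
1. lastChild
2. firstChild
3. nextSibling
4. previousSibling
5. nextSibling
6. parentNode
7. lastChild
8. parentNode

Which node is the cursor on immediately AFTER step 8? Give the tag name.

After 1 (lastChild): ol
After 2 (firstChild): article
After 3 (nextSibling): a
After 4 (previousSibling): article
After 5 (nextSibling): a
After 6 (parentNode): ol
After 7 (lastChild): th
After 8 (parentNode): ol

Answer: ol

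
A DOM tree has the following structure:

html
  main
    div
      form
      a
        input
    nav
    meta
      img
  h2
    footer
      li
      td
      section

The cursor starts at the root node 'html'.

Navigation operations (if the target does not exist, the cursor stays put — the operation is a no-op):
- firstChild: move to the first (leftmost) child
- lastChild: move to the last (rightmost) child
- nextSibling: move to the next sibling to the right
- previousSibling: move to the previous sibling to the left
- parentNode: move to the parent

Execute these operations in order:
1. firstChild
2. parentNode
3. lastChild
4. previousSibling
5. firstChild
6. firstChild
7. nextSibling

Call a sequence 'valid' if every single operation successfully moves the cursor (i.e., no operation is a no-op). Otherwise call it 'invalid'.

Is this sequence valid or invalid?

Answer: valid

Derivation:
After 1 (firstChild): main
After 2 (parentNode): html
After 3 (lastChild): h2
After 4 (previousSibling): main
After 5 (firstChild): div
After 6 (firstChild): form
After 7 (nextSibling): a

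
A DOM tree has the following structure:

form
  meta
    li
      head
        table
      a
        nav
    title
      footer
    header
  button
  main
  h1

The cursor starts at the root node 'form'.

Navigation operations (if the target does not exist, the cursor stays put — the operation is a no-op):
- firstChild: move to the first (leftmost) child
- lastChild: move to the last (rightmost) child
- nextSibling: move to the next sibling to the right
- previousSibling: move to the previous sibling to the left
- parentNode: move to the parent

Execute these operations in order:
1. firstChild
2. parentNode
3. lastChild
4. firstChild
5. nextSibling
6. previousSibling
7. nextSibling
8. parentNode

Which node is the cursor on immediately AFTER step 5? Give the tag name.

Answer: h1

Derivation:
After 1 (firstChild): meta
After 2 (parentNode): form
After 3 (lastChild): h1
After 4 (firstChild): h1 (no-op, stayed)
After 5 (nextSibling): h1 (no-op, stayed)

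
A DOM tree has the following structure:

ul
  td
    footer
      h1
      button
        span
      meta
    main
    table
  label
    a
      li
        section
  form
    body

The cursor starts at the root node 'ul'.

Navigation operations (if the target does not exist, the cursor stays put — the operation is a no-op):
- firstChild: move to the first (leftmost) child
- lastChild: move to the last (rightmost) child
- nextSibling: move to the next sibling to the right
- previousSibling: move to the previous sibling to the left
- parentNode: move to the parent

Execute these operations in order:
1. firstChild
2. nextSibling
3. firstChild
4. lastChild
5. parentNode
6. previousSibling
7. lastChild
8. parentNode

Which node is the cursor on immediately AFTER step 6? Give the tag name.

After 1 (firstChild): td
After 2 (nextSibling): label
After 3 (firstChild): a
After 4 (lastChild): li
After 5 (parentNode): a
After 6 (previousSibling): a (no-op, stayed)

Answer: a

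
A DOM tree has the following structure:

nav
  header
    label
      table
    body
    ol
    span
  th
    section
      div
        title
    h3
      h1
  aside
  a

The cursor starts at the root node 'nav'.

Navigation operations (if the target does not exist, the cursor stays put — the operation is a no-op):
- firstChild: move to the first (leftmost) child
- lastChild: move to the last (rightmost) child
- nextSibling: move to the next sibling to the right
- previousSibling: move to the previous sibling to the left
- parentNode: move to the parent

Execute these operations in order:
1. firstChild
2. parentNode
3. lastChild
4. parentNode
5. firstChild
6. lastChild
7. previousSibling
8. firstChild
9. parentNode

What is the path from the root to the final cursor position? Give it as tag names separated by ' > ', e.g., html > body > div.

Answer: nav > header

Derivation:
After 1 (firstChild): header
After 2 (parentNode): nav
After 3 (lastChild): a
After 4 (parentNode): nav
After 5 (firstChild): header
After 6 (lastChild): span
After 7 (previousSibling): ol
After 8 (firstChild): ol (no-op, stayed)
After 9 (parentNode): header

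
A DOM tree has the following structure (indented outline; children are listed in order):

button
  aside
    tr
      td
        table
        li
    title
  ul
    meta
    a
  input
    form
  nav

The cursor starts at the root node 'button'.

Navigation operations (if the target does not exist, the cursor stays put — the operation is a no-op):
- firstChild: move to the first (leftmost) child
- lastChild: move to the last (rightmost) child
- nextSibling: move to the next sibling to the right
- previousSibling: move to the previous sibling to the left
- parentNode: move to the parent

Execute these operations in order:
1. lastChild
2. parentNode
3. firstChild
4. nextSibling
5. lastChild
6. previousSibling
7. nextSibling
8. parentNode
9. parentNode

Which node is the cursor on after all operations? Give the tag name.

Answer: button

Derivation:
After 1 (lastChild): nav
After 2 (parentNode): button
After 3 (firstChild): aside
After 4 (nextSibling): ul
After 5 (lastChild): a
After 6 (previousSibling): meta
After 7 (nextSibling): a
After 8 (parentNode): ul
After 9 (parentNode): button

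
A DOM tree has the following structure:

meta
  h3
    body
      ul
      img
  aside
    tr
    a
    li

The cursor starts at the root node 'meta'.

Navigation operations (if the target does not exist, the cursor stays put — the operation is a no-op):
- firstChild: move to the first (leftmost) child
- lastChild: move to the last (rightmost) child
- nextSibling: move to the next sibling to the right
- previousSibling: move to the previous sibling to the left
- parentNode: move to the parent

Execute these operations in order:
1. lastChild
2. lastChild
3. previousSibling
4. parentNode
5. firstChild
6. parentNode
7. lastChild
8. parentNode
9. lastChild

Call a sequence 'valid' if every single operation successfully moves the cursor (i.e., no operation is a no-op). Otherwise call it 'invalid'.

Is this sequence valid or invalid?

Answer: valid

Derivation:
After 1 (lastChild): aside
After 2 (lastChild): li
After 3 (previousSibling): a
After 4 (parentNode): aside
After 5 (firstChild): tr
After 6 (parentNode): aside
After 7 (lastChild): li
After 8 (parentNode): aside
After 9 (lastChild): li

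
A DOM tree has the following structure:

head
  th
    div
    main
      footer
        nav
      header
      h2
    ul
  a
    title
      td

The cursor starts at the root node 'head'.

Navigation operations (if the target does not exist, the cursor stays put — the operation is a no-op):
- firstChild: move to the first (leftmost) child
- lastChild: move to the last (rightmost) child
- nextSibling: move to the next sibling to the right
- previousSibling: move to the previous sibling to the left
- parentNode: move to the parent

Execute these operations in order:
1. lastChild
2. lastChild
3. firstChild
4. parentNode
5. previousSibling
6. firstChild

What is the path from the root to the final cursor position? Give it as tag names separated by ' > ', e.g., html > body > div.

After 1 (lastChild): a
After 2 (lastChild): title
After 3 (firstChild): td
After 4 (parentNode): title
After 5 (previousSibling): title (no-op, stayed)
After 6 (firstChild): td

Answer: head > a > title > td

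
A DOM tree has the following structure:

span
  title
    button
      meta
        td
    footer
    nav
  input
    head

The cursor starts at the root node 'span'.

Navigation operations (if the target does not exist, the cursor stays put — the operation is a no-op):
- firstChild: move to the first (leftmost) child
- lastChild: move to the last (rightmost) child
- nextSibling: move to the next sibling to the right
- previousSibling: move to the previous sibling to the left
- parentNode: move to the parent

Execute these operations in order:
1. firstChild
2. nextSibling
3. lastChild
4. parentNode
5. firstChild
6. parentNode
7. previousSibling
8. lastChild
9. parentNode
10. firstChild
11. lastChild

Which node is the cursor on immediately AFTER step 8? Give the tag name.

After 1 (firstChild): title
After 2 (nextSibling): input
After 3 (lastChild): head
After 4 (parentNode): input
After 5 (firstChild): head
After 6 (parentNode): input
After 7 (previousSibling): title
After 8 (lastChild): nav

Answer: nav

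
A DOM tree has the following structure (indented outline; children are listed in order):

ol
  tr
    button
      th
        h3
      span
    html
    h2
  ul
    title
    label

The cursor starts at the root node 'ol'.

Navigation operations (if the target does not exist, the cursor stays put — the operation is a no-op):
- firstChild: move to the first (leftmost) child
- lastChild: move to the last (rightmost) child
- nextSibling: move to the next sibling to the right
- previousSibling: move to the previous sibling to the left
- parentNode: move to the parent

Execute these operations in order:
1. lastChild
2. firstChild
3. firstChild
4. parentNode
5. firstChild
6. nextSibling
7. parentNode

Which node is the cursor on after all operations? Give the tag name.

After 1 (lastChild): ul
After 2 (firstChild): title
After 3 (firstChild): title (no-op, stayed)
After 4 (parentNode): ul
After 5 (firstChild): title
After 6 (nextSibling): label
After 7 (parentNode): ul

Answer: ul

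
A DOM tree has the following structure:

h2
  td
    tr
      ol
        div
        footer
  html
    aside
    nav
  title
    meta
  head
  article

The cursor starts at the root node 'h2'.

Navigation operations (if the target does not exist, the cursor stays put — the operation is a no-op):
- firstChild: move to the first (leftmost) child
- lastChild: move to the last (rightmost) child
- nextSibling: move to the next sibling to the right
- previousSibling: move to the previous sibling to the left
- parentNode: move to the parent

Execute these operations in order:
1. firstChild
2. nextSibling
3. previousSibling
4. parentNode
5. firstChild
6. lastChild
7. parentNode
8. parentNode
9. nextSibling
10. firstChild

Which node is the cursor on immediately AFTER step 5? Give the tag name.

Answer: td

Derivation:
After 1 (firstChild): td
After 2 (nextSibling): html
After 3 (previousSibling): td
After 4 (parentNode): h2
After 5 (firstChild): td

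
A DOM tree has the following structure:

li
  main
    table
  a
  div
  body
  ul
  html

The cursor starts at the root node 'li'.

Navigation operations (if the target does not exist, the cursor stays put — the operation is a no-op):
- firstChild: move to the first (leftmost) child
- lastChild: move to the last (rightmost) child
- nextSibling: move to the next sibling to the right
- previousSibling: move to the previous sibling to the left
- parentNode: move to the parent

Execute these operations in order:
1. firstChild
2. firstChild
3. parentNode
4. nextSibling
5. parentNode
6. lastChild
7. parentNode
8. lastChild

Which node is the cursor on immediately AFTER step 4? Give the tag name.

After 1 (firstChild): main
After 2 (firstChild): table
After 3 (parentNode): main
After 4 (nextSibling): a

Answer: a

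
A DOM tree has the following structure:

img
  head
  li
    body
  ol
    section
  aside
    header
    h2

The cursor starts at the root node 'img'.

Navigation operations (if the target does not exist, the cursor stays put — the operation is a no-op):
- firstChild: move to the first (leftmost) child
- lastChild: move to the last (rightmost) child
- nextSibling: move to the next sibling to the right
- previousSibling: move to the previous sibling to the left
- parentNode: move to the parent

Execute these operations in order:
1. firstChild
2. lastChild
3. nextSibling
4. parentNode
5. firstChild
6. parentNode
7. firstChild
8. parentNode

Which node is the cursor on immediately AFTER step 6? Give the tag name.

Answer: img

Derivation:
After 1 (firstChild): head
After 2 (lastChild): head (no-op, stayed)
After 3 (nextSibling): li
After 4 (parentNode): img
After 5 (firstChild): head
After 6 (parentNode): img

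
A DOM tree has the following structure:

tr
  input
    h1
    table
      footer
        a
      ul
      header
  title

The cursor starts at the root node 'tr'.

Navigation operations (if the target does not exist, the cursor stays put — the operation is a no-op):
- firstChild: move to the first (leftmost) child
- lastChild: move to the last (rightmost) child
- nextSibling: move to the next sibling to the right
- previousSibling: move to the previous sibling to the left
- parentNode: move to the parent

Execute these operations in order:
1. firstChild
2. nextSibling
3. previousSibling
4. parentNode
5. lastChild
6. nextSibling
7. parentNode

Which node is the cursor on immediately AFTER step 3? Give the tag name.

After 1 (firstChild): input
After 2 (nextSibling): title
After 3 (previousSibling): input

Answer: input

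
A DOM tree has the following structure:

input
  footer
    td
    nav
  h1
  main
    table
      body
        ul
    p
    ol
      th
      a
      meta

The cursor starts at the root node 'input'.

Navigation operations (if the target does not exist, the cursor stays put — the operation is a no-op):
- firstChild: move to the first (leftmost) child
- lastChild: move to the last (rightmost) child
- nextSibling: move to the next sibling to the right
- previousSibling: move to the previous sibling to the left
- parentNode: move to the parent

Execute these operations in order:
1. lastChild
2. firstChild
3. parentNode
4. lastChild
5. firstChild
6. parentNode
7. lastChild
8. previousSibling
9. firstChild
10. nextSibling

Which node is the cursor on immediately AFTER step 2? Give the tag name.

After 1 (lastChild): main
After 2 (firstChild): table

Answer: table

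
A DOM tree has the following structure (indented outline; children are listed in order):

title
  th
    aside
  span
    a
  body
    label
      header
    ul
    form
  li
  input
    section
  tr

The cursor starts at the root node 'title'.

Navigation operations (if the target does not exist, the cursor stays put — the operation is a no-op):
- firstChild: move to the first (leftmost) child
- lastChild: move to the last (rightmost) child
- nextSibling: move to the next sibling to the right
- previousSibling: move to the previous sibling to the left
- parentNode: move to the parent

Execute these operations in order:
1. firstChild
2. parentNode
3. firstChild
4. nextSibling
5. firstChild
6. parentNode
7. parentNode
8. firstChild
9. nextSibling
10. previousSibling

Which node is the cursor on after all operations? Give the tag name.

Answer: th

Derivation:
After 1 (firstChild): th
After 2 (parentNode): title
After 3 (firstChild): th
After 4 (nextSibling): span
After 5 (firstChild): a
After 6 (parentNode): span
After 7 (parentNode): title
After 8 (firstChild): th
After 9 (nextSibling): span
After 10 (previousSibling): th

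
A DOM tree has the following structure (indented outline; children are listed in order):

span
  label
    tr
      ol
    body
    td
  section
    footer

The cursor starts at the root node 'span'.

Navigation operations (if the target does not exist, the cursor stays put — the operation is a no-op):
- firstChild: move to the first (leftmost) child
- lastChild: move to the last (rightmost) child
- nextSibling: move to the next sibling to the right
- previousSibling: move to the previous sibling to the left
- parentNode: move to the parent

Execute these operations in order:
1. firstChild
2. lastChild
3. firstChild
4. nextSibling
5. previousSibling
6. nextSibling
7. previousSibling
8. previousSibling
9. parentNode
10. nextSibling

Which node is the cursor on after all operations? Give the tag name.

Answer: section

Derivation:
After 1 (firstChild): label
After 2 (lastChild): td
After 3 (firstChild): td (no-op, stayed)
After 4 (nextSibling): td (no-op, stayed)
After 5 (previousSibling): body
After 6 (nextSibling): td
After 7 (previousSibling): body
After 8 (previousSibling): tr
After 9 (parentNode): label
After 10 (nextSibling): section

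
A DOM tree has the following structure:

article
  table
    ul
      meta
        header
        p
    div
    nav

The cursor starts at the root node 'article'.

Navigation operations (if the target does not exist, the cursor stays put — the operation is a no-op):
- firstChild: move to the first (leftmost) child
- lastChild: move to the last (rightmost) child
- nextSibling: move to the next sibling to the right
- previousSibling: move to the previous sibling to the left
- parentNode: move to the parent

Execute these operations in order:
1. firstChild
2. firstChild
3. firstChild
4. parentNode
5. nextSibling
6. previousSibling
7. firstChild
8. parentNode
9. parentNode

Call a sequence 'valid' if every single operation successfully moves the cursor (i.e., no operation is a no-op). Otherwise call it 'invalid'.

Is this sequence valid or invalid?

After 1 (firstChild): table
After 2 (firstChild): ul
After 3 (firstChild): meta
After 4 (parentNode): ul
After 5 (nextSibling): div
After 6 (previousSibling): ul
After 7 (firstChild): meta
After 8 (parentNode): ul
After 9 (parentNode): table

Answer: valid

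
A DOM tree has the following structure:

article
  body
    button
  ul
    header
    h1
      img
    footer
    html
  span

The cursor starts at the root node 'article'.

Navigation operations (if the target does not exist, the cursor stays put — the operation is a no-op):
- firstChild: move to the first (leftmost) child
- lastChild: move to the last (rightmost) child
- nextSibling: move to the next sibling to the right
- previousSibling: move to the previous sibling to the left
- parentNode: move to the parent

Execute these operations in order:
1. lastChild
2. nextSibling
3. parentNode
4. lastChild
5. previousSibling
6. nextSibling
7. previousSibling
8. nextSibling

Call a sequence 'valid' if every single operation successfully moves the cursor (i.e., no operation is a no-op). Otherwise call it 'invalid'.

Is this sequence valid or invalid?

Answer: invalid

Derivation:
After 1 (lastChild): span
After 2 (nextSibling): span (no-op, stayed)
After 3 (parentNode): article
After 4 (lastChild): span
After 5 (previousSibling): ul
After 6 (nextSibling): span
After 7 (previousSibling): ul
After 8 (nextSibling): span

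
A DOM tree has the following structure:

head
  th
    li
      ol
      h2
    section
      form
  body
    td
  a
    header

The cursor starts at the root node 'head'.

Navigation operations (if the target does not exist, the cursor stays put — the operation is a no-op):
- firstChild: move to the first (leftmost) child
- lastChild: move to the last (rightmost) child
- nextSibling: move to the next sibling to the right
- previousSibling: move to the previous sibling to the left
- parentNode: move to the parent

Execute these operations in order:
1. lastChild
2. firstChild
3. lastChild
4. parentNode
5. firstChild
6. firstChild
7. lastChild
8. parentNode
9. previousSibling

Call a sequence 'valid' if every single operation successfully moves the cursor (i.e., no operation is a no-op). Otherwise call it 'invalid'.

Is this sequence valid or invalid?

Answer: invalid

Derivation:
After 1 (lastChild): a
After 2 (firstChild): header
After 3 (lastChild): header (no-op, stayed)
After 4 (parentNode): a
After 5 (firstChild): header
After 6 (firstChild): header (no-op, stayed)
After 7 (lastChild): header (no-op, stayed)
After 8 (parentNode): a
After 9 (previousSibling): body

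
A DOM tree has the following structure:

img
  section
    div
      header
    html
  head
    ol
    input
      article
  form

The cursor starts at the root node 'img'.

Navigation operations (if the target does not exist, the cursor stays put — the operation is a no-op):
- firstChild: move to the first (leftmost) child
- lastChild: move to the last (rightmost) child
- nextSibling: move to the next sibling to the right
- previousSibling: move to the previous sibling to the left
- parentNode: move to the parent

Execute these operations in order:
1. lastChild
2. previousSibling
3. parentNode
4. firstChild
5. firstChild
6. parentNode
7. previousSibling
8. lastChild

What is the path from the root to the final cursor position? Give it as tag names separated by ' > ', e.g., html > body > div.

Answer: img > section > html

Derivation:
After 1 (lastChild): form
After 2 (previousSibling): head
After 3 (parentNode): img
After 4 (firstChild): section
After 5 (firstChild): div
After 6 (parentNode): section
After 7 (previousSibling): section (no-op, stayed)
After 8 (lastChild): html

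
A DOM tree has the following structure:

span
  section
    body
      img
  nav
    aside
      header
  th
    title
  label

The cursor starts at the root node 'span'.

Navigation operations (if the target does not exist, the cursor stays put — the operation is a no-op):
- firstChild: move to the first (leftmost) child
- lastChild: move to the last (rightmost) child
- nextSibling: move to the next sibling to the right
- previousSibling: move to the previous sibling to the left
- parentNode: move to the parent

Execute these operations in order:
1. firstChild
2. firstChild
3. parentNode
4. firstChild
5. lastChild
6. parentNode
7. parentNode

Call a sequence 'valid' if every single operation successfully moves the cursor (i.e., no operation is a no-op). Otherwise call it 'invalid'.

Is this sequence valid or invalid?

After 1 (firstChild): section
After 2 (firstChild): body
After 3 (parentNode): section
After 4 (firstChild): body
After 5 (lastChild): img
After 6 (parentNode): body
After 7 (parentNode): section

Answer: valid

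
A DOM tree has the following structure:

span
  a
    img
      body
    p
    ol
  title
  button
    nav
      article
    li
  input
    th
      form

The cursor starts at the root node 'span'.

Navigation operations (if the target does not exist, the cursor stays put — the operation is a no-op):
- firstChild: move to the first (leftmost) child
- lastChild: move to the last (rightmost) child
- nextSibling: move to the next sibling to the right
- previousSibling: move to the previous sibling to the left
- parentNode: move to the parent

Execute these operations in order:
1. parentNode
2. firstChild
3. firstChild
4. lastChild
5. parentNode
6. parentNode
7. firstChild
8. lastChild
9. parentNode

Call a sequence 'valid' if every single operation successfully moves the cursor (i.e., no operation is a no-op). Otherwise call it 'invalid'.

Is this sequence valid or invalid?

Answer: invalid

Derivation:
After 1 (parentNode): span (no-op, stayed)
After 2 (firstChild): a
After 3 (firstChild): img
After 4 (lastChild): body
After 5 (parentNode): img
After 6 (parentNode): a
After 7 (firstChild): img
After 8 (lastChild): body
After 9 (parentNode): img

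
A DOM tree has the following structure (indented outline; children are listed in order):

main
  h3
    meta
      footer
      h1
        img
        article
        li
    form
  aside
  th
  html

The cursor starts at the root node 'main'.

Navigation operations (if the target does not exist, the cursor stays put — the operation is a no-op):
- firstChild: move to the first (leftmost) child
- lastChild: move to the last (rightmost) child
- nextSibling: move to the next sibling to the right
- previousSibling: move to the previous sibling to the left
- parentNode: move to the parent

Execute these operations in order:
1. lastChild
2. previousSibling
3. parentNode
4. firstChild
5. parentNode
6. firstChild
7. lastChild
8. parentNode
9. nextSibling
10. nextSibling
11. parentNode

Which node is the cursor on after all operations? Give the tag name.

Answer: main

Derivation:
After 1 (lastChild): html
After 2 (previousSibling): th
After 3 (parentNode): main
After 4 (firstChild): h3
After 5 (parentNode): main
After 6 (firstChild): h3
After 7 (lastChild): form
After 8 (parentNode): h3
After 9 (nextSibling): aside
After 10 (nextSibling): th
After 11 (parentNode): main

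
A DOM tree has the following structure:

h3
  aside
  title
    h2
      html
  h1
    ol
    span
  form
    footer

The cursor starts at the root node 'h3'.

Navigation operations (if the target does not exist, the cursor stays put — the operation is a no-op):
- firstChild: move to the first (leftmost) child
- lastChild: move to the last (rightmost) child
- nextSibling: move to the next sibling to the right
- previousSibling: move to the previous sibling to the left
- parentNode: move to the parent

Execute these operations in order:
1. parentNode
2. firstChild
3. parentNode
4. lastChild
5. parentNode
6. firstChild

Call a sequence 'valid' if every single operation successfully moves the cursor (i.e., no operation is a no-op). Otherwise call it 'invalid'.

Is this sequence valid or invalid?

Answer: invalid

Derivation:
After 1 (parentNode): h3 (no-op, stayed)
After 2 (firstChild): aside
After 3 (parentNode): h3
After 4 (lastChild): form
After 5 (parentNode): h3
After 6 (firstChild): aside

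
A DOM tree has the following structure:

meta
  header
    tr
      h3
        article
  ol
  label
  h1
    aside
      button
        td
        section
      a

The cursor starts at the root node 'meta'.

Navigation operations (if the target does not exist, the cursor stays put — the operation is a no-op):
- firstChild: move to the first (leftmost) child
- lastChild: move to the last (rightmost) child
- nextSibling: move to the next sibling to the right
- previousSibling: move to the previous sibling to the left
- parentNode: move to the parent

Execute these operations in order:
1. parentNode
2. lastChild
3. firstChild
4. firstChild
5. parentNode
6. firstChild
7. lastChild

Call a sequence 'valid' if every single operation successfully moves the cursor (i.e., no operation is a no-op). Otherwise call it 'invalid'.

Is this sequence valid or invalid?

After 1 (parentNode): meta (no-op, stayed)
After 2 (lastChild): h1
After 3 (firstChild): aside
After 4 (firstChild): button
After 5 (parentNode): aside
After 6 (firstChild): button
After 7 (lastChild): section

Answer: invalid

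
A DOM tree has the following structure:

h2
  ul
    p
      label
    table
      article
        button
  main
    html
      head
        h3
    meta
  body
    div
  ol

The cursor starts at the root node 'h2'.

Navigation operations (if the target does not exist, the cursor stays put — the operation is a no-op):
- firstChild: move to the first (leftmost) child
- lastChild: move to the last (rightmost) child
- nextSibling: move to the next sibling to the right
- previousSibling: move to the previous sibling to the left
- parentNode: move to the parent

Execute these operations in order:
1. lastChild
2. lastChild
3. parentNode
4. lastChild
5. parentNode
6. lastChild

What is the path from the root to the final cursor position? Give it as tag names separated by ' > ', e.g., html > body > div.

After 1 (lastChild): ol
After 2 (lastChild): ol (no-op, stayed)
After 3 (parentNode): h2
After 4 (lastChild): ol
After 5 (parentNode): h2
After 6 (lastChild): ol

Answer: h2 > ol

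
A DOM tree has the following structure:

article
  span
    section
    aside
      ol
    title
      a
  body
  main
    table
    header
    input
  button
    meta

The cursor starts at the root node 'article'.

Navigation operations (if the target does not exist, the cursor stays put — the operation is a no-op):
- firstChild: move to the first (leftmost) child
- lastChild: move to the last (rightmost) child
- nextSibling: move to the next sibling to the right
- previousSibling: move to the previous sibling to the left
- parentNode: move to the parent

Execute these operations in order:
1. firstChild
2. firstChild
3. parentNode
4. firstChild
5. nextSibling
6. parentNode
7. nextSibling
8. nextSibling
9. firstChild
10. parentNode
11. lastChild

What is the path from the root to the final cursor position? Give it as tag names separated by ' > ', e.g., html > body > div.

Answer: article > main > input

Derivation:
After 1 (firstChild): span
After 2 (firstChild): section
After 3 (parentNode): span
After 4 (firstChild): section
After 5 (nextSibling): aside
After 6 (parentNode): span
After 7 (nextSibling): body
After 8 (nextSibling): main
After 9 (firstChild): table
After 10 (parentNode): main
After 11 (lastChild): input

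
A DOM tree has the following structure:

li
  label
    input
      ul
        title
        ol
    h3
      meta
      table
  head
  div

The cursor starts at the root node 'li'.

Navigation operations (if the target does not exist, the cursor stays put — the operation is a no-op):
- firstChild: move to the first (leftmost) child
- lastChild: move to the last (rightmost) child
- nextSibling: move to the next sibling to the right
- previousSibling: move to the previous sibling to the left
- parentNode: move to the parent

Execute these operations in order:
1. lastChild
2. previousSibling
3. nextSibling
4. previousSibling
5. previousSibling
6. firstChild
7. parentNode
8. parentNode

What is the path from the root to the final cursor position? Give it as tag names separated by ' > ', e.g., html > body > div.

After 1 (lastChild): div
After 2 (previousSibling): head
After 3 (nextSibling): div
After 4 (previousSibling): head
After 5 (previousSibling): label
After 6 (firstChild): input
After 7 (parentNode): label
After 8 (parentNode): li

Answer: li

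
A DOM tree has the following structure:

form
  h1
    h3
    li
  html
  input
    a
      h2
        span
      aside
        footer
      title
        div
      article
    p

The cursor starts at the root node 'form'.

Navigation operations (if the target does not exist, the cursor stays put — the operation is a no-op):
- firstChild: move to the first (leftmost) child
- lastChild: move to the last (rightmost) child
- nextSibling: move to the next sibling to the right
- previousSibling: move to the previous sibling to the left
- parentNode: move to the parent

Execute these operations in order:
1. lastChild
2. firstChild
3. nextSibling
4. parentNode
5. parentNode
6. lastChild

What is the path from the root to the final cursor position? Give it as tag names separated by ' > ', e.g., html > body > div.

After 1 (lastChild): input
After 2 (firstChild): a
After 3 (nextSibling): p
After 4 (parentNode): input
After 5 (parentNode): form
After 6 (lastChild): input

Answer: form > input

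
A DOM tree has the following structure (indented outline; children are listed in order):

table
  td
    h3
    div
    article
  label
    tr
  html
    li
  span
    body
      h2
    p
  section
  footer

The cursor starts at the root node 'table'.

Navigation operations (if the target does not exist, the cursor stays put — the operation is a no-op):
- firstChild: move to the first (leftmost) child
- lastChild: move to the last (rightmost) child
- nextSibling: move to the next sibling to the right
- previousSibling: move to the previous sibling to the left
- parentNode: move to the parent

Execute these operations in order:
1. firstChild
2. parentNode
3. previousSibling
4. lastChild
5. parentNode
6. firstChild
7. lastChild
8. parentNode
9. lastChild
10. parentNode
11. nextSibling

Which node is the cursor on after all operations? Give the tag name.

Answer: label

Derivation:
After 1 (firstChild): td
After 2 (parentNode): table
After 3 (previousSibling): table (no-op, stayed)
After 4 (lastChild): footer
After 5 (parentNode): table
After 6 (firstChild): td
After 7 (lastChild): article
After 8 (parentNode): td
After 9 (lastChild): article
After 10 (parentNode): td
After 11 (nextSibling): label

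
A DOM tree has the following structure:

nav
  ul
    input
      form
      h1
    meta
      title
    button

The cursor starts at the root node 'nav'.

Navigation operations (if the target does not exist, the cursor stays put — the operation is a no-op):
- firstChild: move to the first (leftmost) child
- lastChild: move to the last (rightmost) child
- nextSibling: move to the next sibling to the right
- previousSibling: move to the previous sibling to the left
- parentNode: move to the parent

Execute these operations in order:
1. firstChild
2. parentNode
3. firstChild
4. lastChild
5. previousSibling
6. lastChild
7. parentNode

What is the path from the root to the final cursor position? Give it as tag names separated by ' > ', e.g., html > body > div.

Answer: nav > ul > meta

Derivation:
After 1 (firstChild): ul
After 2 (parentNode): nav
After 3 (firstChild): ul
After 4 (lastChild): button
After 5 (previousSibling): meta
After 6 (lastChild): title
After 7 (parentNode): meta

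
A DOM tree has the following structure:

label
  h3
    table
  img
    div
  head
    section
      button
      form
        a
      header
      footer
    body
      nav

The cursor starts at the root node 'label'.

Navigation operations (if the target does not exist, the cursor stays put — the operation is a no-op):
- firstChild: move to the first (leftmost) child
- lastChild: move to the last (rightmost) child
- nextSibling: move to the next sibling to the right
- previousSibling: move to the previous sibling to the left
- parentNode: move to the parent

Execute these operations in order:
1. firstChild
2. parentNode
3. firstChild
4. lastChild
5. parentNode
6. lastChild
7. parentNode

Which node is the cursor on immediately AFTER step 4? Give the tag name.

After 1 (firstChild): h3
After 2 (parentNode): label
After 3 (firstChild): h3
After 4 (lastChild): table

Answer: table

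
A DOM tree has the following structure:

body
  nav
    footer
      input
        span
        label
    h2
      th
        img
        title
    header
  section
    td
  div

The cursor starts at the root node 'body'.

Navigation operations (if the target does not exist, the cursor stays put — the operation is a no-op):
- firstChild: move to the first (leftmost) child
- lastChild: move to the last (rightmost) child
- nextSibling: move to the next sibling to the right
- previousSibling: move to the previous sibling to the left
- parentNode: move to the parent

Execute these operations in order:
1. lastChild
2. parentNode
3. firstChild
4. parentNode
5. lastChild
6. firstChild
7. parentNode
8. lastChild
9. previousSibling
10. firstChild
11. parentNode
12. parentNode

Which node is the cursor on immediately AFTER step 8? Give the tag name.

Answer: div

Derivation:
After 1 (lastChild): div
After 2 (parentNode): body
After 3 (firstChild): nav
After 4 (parentNode): body
After 5 (lastChild): div
After 6 (firstChild): div (no-op, stayed)
After 7 (parentNode): body
After 8 (lastChild): div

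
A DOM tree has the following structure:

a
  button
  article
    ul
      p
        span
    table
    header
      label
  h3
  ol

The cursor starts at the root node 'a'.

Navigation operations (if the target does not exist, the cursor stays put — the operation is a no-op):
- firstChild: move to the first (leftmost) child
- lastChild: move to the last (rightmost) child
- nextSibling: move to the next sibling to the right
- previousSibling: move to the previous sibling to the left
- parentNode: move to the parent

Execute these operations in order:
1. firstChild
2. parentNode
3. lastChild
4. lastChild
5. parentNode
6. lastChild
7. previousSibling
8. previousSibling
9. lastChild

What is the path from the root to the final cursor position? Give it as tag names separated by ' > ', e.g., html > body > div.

Answer: a > article > header

Derivation:
After 1 (firstChild): button
After 2 (parentNode): a
After 3 (lastChild): ol
After 4 (lastChild): ol (no-op, stayed)
After 5 (parentNode): a
After 6 (lastChild): ol
After 7 (previousSibling): h3
After 8 (previousSibling): article
After 9 (lastChild): header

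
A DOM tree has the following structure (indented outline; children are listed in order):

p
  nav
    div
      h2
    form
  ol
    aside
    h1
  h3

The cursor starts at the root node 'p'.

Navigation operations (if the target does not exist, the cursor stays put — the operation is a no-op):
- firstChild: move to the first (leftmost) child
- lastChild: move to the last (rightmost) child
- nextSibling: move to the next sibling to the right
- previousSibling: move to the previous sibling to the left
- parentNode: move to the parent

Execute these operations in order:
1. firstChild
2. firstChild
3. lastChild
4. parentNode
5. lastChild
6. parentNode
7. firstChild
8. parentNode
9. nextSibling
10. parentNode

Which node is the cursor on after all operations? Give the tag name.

Answer: nav

Derivation:
After 1 (firstChild): nav
After 2 (firstChild): div
After 3 (lastChild): h2
After 4 (parentNode): div
After 5 (lastChild): h2
After 6 (parentNode): div
After 7 (firstChild): h2
After 8 (parentNode): div
After 9 (nextSibling): form
After 10 (parentNode): nav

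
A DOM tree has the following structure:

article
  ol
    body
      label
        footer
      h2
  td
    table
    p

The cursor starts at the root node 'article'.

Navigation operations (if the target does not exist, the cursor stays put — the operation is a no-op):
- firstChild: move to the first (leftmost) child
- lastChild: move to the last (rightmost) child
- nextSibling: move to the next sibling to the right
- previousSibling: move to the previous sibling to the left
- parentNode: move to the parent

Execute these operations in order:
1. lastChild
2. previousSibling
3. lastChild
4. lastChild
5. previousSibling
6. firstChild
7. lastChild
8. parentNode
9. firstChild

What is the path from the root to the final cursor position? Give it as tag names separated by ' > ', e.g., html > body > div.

After 1 (lastChild): td
After 2 (previousSibling): ol
After 3 (lastChild): body
After 4 (lastChild): h2
After 5 (previousSibling): label
After 6 (firstChild): footer
After 7 (lastChild): footer (no-op, stayed)
After 8 (parentNode): label
After 9 (firstChild): footer

Answer: article > ol > body > label > footer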